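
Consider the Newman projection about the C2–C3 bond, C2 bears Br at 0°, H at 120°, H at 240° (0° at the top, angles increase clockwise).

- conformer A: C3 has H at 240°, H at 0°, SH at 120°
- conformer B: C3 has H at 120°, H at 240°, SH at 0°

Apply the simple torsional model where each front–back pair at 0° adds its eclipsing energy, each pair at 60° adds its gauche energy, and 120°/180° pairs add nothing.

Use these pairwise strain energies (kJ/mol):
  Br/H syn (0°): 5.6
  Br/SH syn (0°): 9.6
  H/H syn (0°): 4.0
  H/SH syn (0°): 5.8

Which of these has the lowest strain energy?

A (eclipsed): Br–H eclipsed, H–SH eclipsed, H–H eclipsed; 5.6 + 5.8 + 4.0 = 15.4 kJ/mol.
B (eclipsed): Br–SH eclipsed, H–H eclipsed, H–H eclipsed; 9.6 + 4.0 + 4.0 = 17.6 kJ/mol.
A has the lowest total (15.4 kJ/mol).

A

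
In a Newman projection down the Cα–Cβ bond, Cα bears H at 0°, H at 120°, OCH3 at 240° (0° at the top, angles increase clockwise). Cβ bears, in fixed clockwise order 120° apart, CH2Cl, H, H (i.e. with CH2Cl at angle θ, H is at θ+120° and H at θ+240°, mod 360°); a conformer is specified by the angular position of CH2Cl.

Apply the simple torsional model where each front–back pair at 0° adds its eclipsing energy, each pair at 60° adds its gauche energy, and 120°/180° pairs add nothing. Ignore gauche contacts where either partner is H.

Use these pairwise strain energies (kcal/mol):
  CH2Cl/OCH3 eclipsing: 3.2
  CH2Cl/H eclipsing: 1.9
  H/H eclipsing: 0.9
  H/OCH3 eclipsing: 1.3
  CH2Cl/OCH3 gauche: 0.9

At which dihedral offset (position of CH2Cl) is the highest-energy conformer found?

CH2Cl at 0° (eclipsed): H(0°)/CH2Cl(0°) eclipsed 1.9; H(120°)/H(120°) eclipsed 0.9; OCH3(240°)/H(240°) eclipsed 1.3 → 4.1 kcal/mol.
CH2Cl at 60° (staggered): no non-H gauche contacts → 0.0 kcal/mol.
CH2Cl at 120° (eclipsed): H(0°)/H(0°) eclipsed 0.9; H(120°)/CH2Cl(120°) eclipsed 1.9; OCH3(240°)/H(240°) eclipsed 1.3 → 4.1 kcal/mol.
CH2Cl at 180° (staggered): OCH3(240°)/CH2Cl(180°) gauche 0.9 → 0.9 kcal/mol.
CH2Cl at 240° (eclipsed): H(0°)/H(0°) eclipsed 0.9; H(120°)/H(120°) eclipsed 0.9; OCH3(240°)/CH2Cl(240°) eclipsed 3.2 → 5.0 kcal/mol.
CH2Cl at 300° (staggered): OCH3(240°)/CH2Cl(300°) gauche 0.9 → 0.9 kcal/mol.
The maximum (5.0 kcal/mol) occurs with CH2Cl at 240°.

240°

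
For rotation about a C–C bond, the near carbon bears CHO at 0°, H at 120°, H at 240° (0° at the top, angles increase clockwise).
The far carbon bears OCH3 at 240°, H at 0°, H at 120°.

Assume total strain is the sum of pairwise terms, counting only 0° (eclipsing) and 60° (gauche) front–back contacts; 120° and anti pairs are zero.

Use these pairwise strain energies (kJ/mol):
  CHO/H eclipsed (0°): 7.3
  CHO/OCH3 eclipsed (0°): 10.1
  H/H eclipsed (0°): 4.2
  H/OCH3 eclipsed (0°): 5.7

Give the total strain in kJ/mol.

This conformer (eclipsed): CHO–H eclipsed, H–H eclipsed, H–OCH3 eclipsed; 7.3 + 4.2 + 5.7 = 17.2 kJ/mol.

17.2 kJ/mol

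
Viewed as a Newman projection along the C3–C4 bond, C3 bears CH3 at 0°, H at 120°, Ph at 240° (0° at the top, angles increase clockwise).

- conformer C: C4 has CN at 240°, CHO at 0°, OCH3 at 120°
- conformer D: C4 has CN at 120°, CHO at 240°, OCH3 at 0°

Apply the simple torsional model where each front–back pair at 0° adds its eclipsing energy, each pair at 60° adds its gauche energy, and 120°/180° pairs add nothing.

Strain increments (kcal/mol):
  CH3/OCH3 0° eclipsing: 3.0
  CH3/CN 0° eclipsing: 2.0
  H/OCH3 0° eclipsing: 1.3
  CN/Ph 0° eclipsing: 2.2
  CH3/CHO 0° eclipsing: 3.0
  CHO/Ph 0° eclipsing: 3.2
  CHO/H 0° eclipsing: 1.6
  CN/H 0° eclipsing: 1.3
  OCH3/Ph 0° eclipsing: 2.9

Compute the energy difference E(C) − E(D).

-1.0 kcal/mol

C (eclipsed): CH3–CHO eclipsed, H–OCH3 eclipsed, Ph–CN eclipsed; 3.0 + 1.3 + 2.2 = 6.5 kcal/mol.
D (eclipsed): CH3–OCH3 eclipsed, H–CN eclipsed, Ph–CHO eclipsed; 3.0 + 1.3 + 3.2 = 7.5 kcal/mol.
E(C) − E(D) = 6.5 − 7.5 = -1.0 kcal/mol.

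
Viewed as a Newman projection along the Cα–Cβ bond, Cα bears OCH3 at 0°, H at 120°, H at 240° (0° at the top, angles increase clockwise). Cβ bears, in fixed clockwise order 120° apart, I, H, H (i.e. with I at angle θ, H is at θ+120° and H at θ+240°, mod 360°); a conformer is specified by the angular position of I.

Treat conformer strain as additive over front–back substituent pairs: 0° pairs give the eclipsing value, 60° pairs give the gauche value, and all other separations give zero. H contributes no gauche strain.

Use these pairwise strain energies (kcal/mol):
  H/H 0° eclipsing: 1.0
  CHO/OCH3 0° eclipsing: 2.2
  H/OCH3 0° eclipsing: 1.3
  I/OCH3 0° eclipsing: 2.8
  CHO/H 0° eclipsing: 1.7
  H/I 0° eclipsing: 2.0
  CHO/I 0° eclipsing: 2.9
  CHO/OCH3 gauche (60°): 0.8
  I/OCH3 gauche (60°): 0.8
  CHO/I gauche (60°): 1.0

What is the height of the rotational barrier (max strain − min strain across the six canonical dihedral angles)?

4.8 kcal/mol

I at 0° (eclipsed): OCH3–I eclipsed, H–H eclipsed, H–H eclipsed; 2.8 + 1.0 + 1.0 = 4.8 kcal/mol.
I at 60° (staggered): OCH3–I gauche; 0.8 = 0.8 kcal/mol.
I at 120° (eclipsed): OCH3–H eclipsed, H–I eclipsed, H–H eclipsed; 1.3 + 2.0 + 1.0 = 4.3 kcal/mol.
I at 180° (staggered): no non-H gauche contacts → 0.0 kcal/mol.
I at 240° (eclipsed): OCH3–H eclipsed, H–H eclipsed, H–I eclipsed; 1.3 + 1.0 + 2.0 = 4.3 kcal/mol.
I at 300° (staggered): OCH3–I gauche; 0.8 = 0.8 kcal/mol.
Max at 0° (4.8 kcal/mol), min at 180° (0.0 kcal/mol); barrier = 4.8 kcal/mol.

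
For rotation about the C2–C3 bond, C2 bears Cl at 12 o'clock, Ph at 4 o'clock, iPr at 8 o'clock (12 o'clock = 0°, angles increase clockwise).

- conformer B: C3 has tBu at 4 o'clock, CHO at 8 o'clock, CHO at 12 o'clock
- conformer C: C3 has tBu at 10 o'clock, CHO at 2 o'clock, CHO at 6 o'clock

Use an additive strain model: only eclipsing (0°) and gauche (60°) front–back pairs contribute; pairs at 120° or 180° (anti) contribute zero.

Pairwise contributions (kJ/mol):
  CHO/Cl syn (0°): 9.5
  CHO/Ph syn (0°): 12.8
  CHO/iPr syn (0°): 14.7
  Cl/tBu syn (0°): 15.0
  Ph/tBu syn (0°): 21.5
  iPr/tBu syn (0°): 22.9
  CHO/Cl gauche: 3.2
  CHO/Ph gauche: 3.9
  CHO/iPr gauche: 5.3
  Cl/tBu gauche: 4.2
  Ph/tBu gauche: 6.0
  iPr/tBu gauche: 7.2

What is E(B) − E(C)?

B (eclipsed): Cl(0°)/CHO(0°) eclipsed 9.5; Ph(120°)/tBu(120°) eclipsed 21.5; iPr(240°)/CHO(240°) eclipsed 14.7 → 45.7 kJ/mol.
C (staggered): Cl(0°)/tBu(300°) gauche 4.2; Cl(0°)/CHO(60°) gauche 3.2; Ph(120°)/CHO(60°) gauche 3.9; Ph(120°)/CHO(180°) gauche 3.9; iPr(240°)/tBu(300°) gauche 7.2; iPr(240°)/CHO(180°) gauche 5.3 → 27.7 kJ/mol.
E(B) − E(C) = 45.7 − 27.7 = +18.0 kJ/mol.

+18.0 kJ/mol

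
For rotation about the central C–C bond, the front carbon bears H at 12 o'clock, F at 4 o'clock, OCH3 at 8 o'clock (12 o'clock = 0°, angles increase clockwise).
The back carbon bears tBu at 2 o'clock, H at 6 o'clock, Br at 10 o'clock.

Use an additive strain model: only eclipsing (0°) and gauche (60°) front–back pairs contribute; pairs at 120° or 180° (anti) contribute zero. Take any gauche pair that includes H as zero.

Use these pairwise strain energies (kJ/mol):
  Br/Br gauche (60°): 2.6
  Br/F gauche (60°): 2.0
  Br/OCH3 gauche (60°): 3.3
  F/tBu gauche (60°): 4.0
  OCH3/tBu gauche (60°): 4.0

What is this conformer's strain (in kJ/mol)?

7.3 kJ/mol

This conformer (staggered): F–tBu gauche, OCH3–Br gauche; 4.0 + 3.3 = 7.3 kJ/mol.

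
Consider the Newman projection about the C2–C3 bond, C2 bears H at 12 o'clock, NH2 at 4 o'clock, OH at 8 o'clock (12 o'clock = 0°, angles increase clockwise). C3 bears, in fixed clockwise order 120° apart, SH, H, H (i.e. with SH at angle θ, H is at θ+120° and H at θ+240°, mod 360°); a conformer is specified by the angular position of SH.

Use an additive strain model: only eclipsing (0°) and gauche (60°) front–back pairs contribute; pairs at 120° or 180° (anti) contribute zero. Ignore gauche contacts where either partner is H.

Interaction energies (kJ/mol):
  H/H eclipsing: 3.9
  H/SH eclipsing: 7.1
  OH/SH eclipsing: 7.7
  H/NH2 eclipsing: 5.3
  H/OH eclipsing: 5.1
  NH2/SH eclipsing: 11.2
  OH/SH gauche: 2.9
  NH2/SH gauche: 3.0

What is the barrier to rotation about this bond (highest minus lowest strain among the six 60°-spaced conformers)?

SH at 0° (eclipsed): H(0°)/SH(0°) eclipsed 7.1; NH2(120°)/H(120°) eclipsed 5.3; OH(240°)/H(240°) eclipsed 5.1 → 17.5 kJ/mol.
SH at 60° (staggered): NH2(120°)/SH(60°) gauche 3.0 → 3.0 kJ/mol.
SH at 120° (eclipsed): H(0°)/H(0°) eclipsed 3.9; NH2(120°)/SH(120°) eclipsed 11.2; OH(240°)/H(240°) eclipsed 5.1 → 20.2 kJ/mol.
SH at 180° (staggered): NH2(120°)/SH(180°) gauche 3.0; OH(240°)/SH(180°) gauche 2.9 → 5.9 kJ/mol.
SH at 240° (eclipsed): H(0°)/H(0°) eclipsed 3.9; NH2(120°)/H(120°) eclipsed 5.3; OH(240°)/SH(240°) eclipsed 7.7 → 16.9 kJ/mol.
SH at 300° (staggered): OH(240°)/SH(300°) gauche 2.9 → 2.9 kJ/mol.
Max at 120° (20.2 kJ/mol), min at 300° (2.9 kJ/mol); barrier = 17.3 kJ/mol.

17.3 kJ/mol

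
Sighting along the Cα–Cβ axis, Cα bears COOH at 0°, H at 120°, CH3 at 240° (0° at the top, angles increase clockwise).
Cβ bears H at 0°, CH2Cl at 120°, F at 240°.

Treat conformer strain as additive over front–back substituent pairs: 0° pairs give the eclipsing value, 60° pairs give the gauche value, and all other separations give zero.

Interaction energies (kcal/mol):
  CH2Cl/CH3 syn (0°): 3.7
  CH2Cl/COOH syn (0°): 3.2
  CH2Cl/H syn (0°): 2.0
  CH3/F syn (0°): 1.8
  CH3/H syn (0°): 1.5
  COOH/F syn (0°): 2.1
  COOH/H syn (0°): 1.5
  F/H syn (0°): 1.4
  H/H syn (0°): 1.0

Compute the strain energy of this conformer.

This conformer (eclipsed): COOH–H eclipsed, H–CH2Cl eclipsed, CH3–F eclipsed; 1.5 + 2.0 + 1.8 = 5.3 kcal/mol.

5.3 kcal/mol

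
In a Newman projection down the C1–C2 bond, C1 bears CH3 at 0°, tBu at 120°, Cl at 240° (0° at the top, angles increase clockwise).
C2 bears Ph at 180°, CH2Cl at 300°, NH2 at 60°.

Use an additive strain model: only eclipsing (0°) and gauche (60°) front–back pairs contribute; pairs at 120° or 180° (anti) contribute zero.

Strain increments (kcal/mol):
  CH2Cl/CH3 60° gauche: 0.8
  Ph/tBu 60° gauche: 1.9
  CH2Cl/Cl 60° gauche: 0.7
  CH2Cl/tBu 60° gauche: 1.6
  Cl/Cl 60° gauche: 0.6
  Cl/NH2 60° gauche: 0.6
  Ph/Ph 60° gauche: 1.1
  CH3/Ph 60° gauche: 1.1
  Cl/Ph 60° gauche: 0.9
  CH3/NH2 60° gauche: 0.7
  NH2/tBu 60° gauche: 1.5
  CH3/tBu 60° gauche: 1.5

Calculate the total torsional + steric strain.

This conformer (staggered): CH3(0°)/CH2Cl(300°) gauche 0.8; CH3(0°)/NH2(60°) gauche 0.7; tBu(120°)/Ph(180°) gauche 1.9; tBu(120°)/NH2(60°) gauche 1.5; Cl(240°)/Ph(180°) gauche 0.9; Cl(240°)/CH2Cl(300°) gauche 0.7 → 6.5 kcal/mol.

6.5 kcal/mol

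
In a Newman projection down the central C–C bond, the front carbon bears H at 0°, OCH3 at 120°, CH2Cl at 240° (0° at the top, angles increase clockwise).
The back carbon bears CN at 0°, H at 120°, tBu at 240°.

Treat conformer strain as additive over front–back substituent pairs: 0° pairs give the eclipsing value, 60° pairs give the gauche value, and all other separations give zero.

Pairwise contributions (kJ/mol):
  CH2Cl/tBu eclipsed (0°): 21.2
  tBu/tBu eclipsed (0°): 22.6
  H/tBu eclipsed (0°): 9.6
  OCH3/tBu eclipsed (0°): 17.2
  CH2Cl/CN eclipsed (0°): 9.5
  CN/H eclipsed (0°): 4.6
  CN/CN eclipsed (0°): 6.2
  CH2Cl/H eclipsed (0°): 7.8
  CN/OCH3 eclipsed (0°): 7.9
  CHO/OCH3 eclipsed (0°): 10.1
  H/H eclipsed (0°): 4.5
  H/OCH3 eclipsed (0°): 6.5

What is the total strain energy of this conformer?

32.3 kJ/mol

This conformer (eclipsed): H(0°)/CN(0°) eclipsed 4.6; OCH3(120°)/H(120°) eclipsed 6.5; CH2Cl(240°)/tBu(240°) eclipsed 21.2 → 32.3 kJ/mol.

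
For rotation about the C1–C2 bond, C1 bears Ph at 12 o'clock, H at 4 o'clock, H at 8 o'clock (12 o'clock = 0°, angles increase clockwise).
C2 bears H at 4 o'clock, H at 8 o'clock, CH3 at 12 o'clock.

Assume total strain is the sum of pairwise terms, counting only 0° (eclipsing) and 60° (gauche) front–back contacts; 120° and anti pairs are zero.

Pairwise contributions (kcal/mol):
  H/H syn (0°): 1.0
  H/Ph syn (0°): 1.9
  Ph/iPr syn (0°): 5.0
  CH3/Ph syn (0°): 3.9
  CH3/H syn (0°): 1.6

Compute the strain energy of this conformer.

This conformer (eclipsed): Ph–CH3 eclipsed, H–H eclipsed, H–H eclipsed; 3.9 + 1.0 + 1.0 = 5.9 kcal/mol.

5.9 kcal/mol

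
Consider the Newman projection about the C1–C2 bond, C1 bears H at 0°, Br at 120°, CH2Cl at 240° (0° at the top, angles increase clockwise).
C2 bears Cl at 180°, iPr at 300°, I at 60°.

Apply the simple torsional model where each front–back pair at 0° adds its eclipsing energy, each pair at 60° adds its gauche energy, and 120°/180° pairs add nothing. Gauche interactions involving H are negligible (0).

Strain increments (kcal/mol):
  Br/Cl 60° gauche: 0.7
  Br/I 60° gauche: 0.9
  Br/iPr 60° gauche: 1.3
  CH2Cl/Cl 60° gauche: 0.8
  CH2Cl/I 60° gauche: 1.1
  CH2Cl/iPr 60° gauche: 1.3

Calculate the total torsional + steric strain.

3.7 kcal/mol

This conformer is staggered. Br at 120° is gauche with Cl at 180° (0.7); Br at 120° is gauche with I at 60° (0.9); CH2Cl at 240° is gauche with Cl at 180° (0.8); CH2Cl at 240° is gauche with iPr at 300° (1.3). Total 3.7 kcal/mol.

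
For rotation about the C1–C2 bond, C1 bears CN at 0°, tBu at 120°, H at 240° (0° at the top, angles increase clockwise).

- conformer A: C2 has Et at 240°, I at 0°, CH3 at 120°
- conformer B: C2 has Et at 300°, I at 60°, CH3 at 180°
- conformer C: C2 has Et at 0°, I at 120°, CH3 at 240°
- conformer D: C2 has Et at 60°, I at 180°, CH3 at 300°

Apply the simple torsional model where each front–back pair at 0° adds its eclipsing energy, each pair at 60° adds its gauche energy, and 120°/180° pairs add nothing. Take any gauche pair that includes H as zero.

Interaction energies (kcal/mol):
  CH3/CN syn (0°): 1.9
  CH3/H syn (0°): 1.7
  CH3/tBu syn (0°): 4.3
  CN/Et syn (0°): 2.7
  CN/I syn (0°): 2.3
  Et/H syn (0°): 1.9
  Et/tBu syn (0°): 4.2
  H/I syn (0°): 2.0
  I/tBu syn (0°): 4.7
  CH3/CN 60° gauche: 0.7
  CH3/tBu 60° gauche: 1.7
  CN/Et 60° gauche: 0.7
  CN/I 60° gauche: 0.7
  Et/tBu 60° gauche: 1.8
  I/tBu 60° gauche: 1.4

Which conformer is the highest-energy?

C

A is eclipsed. CN at 0° is eclipsed with I at 0° (2.3); tBu at 120° is eclipsed with CH3 at 120° (4.3); H at 240° is eclipsed with Et at 240° (1.9). Total 8.5 kcal/mol.
B is staggered. CN at 0° is gauche with Et at 300° (0.7); CN at 0° is gauche with I at 60° (0.7); tBu at 120° is gauche with I at 60° (1.4); tBu at 120° is gauche with CH3 at 180° (1.7). Total 4.5 kcal/mol.
C is eclipsed. CN at 0° is eclipsed with Et at 0° (2.7); tBu at 120° is eclipsed with I at 120° (4.7); H at 240° is eclipsed with CH3 at 240° (1.7). Total 9.1 kcal/mol.
D is staggered. CN at 0° is gauche with Et at 60° (0.7); CN at 0° is gauche with CH3 at 300° (0.7); tBu at 120° is gauche with Et at 60° (1.8); tBu at 120° is gauche with I at 180° (1.4). Total 4.6 kcal/mol.
C has the highest total (9.1 kcal/mol).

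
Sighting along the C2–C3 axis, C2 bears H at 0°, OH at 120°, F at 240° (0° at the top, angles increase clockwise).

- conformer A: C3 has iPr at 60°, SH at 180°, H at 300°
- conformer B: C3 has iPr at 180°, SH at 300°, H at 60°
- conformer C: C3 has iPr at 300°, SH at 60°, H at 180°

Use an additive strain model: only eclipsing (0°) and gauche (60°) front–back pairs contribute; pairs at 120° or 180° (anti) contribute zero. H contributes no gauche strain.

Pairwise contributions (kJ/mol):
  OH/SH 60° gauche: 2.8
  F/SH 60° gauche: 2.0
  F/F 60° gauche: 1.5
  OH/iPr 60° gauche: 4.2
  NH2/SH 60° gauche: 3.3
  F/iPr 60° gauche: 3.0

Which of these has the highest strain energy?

B

A (staggered): OH–iPr gauche, OH–SH gauche, F–SH gauche; 4.2 + 2.8 + 2.0 = 9.0 kJ/mol.
B (staggered): OH–iPr gauche, F–iPr gauche, F–SH gauche; 4.2 + 3.0 + 2.0 = 9.2 kJ/mol.
C (staggered): OH–SH gauche, F–iPr gauche; 2.8 + 3.0 = 5.8 kJ/mol.
B has the highest total (9.2 kJ/mol).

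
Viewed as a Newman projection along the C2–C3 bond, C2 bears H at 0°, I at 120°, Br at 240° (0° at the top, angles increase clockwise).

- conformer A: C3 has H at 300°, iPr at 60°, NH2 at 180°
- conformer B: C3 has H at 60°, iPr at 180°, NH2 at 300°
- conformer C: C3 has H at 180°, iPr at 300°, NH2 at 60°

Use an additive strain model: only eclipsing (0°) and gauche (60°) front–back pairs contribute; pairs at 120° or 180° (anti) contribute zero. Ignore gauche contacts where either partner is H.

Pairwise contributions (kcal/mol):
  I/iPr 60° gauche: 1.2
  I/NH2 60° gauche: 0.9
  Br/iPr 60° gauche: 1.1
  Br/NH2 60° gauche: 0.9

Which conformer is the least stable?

B

A is staggered. I at 120° is gauche with iPr at 60° (1.2); I at 120° is gauche with NH2 at 180° (0.9); Br at 240° is gauche with NH2 at 180° (0.9). Total 3.0 kcal/mol.
B is staggered. I at 120° is gauche with iPr at 180° (1.2); Br at 240° is gauche with iPr at 180° (1.1); Br at 240° is gauche with NH2 at 300° (0.9). Total 3.2 kcal/mol.
C is staggered. I at 120° is gauche with NH2 at 60° (0.9); Br at 240° is gauche with iPr at 300° (1.1). Total 2.0 kcal/mol.
B has the highest total (3.2 kcal/mol).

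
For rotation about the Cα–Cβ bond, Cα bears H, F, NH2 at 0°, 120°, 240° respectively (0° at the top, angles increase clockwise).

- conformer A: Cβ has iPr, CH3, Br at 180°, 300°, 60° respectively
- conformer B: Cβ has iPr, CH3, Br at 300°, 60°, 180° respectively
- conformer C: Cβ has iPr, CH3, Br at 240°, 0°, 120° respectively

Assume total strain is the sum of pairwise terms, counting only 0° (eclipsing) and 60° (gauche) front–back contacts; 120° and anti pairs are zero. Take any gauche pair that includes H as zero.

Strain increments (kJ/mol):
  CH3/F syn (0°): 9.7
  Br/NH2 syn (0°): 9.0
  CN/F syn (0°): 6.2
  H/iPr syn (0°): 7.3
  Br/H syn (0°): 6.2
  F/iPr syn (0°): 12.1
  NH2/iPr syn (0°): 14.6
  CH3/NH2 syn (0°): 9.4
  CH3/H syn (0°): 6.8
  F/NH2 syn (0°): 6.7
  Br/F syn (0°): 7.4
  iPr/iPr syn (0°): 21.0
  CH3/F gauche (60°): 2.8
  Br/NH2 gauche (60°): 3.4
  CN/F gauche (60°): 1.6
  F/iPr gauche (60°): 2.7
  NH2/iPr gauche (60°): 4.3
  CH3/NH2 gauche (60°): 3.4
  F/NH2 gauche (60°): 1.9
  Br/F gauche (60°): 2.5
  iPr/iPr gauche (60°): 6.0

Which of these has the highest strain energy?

A (staggered): F–iPr gauche, F–Br gauche, NH2–iPr gauche, NH2–CH3 gauche; 2.7 + 2.5 + 4.3 + 3.4 = 12.9 kJ/mol.
B (staggered): F–CH3 gauche, F–Br gauche, NH2–iPr gauche, NH2–Br gauche; 2.8 + 2.5 + 4.3 + 3.4 = 13.0 kJ/mol.
C (eclipsed): H–CH3 eclipsed, F–Br eclipsed, NH2–iPr eclipsed; 6.8 + 7.4 + 14.6 = 28.8 kJ/mol.
C has the highest total (28.8 kJ/mol).

C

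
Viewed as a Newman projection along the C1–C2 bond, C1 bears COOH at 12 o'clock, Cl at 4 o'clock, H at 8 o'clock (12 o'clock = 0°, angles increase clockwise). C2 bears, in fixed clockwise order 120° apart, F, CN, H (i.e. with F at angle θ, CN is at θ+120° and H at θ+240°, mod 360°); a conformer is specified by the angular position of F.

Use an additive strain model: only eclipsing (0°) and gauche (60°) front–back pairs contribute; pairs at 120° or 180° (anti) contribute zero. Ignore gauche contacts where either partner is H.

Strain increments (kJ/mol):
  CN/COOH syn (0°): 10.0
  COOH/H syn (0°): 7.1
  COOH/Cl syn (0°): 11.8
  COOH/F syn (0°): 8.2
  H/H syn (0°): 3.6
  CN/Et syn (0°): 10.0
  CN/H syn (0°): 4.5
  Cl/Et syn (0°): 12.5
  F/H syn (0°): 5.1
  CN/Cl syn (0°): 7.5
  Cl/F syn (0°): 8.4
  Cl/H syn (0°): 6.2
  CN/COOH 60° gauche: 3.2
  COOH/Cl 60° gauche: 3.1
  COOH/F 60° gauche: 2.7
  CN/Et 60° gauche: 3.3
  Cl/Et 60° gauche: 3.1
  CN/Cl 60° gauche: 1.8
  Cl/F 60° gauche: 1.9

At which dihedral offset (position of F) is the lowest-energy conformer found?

F at 0° (eclipsed): COOH–F eclipsed, Cl–CN eclipsed, H–H eclipsed; 8.2 + 7.5 + 3.6 = 19.3 kJ/mol.
F at 60° (staggered): COOH–F gauche, Cl–F gauche, Cl–CN gauche; 2.7 + 1.9 + 1.8 = 6.4 kJ/mol.
F at 120° (eclipsed): COOH–H eclipsed, Cl–F eclipsed, H–CN eclipsed; 7.1 + 8.4 + 4.5 = 20.0 kJ/mol.
F at 180° (staggered): COOH–CN gauche, Cl–F gauche; 3.2 + 1.9 = 5.1 kJ/mol.
F at 240° (eclipsed): COOH–CN eclipsed, Cl–H eclipsed, H–F eclipsed; 10.0 + 6.2 + 5.1 = 21.3 kJ/mol.
F at 300° (staggered): COOH–F gauche, COOH–CN gauche, Cl–CN gauche; 2.7 + 3.2 + 1.8 = 7.7 kJ/mol.
The minimum (5.1 kJ/mol) occurs with F at 180°.

180°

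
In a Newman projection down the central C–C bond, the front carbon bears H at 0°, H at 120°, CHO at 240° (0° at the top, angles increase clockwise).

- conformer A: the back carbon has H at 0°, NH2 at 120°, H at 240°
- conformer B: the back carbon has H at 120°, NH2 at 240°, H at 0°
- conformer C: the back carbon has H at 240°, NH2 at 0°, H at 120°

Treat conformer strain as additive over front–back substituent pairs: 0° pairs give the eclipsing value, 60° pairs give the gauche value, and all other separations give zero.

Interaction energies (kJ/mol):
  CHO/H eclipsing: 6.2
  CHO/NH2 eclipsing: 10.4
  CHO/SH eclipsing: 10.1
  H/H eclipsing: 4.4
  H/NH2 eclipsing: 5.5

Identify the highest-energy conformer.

A (eclipsed): H–H eclipsed, H–NH2 eclipsed, CHO–H eclipsed; 4.4 + 5.5 + 6.2 = 16.1 kJ/mol.
B (eclipsed): H–H eclipsed, H–H eclipsed, CHO–NH2 eclipsed; 4.4 + 4.4 + 10.4 = 19.2 kJ/mol.
C (eclipsed): H–NH2 eclipsed, H–H eclipsed, CHO–H eclipsed; 5.5 + 4.4 + 6.2 = 16.1 kJ/mol.
B has the highest total (19.2 kJ/mol).

B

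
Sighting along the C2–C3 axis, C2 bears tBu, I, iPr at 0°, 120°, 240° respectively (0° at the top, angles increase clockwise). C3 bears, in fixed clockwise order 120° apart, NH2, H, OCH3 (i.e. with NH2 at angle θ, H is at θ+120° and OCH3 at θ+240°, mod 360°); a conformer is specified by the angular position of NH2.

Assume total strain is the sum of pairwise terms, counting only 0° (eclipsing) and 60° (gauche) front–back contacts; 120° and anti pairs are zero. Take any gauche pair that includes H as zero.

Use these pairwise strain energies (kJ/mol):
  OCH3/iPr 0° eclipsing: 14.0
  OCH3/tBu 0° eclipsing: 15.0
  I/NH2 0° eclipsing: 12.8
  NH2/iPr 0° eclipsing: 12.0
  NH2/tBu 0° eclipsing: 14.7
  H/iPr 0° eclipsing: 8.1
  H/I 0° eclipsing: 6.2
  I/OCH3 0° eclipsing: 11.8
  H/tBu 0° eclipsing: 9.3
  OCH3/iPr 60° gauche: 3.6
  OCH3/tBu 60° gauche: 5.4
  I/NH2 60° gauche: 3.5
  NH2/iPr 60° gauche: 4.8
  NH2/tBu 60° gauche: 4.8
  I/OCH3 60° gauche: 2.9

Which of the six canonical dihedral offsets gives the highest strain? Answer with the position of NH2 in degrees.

NH2 at 0° (eclipsed): tBu–NH2 eclipsed, I–H eclipsed, iPr–OCH3 eclipsed; 14.7 + 6.2 + 14.0 = 34.9 kJ/mol.
NH2 at 60° (staggered): tBu–NH2 gauche, tBu–OCH3 gauche, I–NH2 gauche, iPr–OCH3 gauche; 4.8 + 5.4 + 3.5 + 3.6 = 17.3 kJ/mol.
NH2 at 120° (eclipsed): tBu–OCH3 eclipsed, I–NH2 eclipsed, iPr–H eclipsed; 15.0 + 12.8 + 8.1 = 35.9 kJ/mol.
NH2 at 180° (staggered): tBu–OCH3 gauche, I–NH2 gauche, I–OCH3 gauche, iPr–NH2 gauche; 5.4 + 3.5 + 2.9 + 4.8 = 16.6 kJ/mol.
NH2 at 240° (eclipsed): tBu–H eclipsed, I–OCH3 eclipsed, iPr–NH2 eclipsed; 9.3 + 11.8 + 12.0 = 33.1 kJ/mol.
NH2 at 300° (staggered): tBu–NH2 gauche, I–OCH3 gauche, iPr–NH2 gauche, iPr–OCH3 gauche; 4.8 + 2.9 + 4.8 + 3.6 = 16.1 kJ/mol.
The maximum (35.9 kJ/mol) occurs with NH2 at 120°.

120°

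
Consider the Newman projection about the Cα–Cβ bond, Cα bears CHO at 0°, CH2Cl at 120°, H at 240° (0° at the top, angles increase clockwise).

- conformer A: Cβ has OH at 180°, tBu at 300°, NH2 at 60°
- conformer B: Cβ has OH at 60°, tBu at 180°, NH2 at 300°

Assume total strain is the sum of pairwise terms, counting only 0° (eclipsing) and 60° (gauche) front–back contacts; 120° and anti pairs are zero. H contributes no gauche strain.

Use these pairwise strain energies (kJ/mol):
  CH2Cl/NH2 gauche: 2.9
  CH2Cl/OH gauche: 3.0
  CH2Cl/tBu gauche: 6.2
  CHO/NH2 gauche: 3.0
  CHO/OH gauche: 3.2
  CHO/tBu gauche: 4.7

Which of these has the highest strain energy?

B

A is staggered. CHO at 0° is gauche with tBu at 300° (4.7); CHO at 0° is gauche with NH2 at 60° (3.0); CH2Cl at 120° is gauche with OH at 180° (3.0); CH2Cl at 120° is gauche with NH2 at 60° (2.9). Total 13.6 kJ/mol.
B is staggered. CHO at 0° is gauche with OH at 60° (3.2); CHO at 0° is gauche with NH2 at 300° (3.0); CH2Cl at 120° is gauche with OH at 60° (3.0); CH2Cl at 120° is gauche with tBu at 180° (6.2). Total 15.4 kJ/mol.
B has the highest total (15.4 kJ/mol).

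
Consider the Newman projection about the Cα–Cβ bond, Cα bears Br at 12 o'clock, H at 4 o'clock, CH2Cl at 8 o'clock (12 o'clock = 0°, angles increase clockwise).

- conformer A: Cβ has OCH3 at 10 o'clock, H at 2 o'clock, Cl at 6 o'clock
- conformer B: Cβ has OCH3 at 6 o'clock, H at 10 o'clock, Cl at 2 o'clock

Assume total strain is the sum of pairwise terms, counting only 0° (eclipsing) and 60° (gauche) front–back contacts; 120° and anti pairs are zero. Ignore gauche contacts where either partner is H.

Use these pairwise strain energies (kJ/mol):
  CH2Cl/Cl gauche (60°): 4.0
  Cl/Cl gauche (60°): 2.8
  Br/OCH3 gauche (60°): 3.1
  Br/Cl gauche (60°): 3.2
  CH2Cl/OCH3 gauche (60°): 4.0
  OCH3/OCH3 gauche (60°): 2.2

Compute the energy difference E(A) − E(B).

+3.9 kJ/mol

A is staggered. Br at 0° is gauche with OCH3 at 300° (3.1); CH2Cl at 240° is gauche with OCH3 at 300° (4.0); CH2Cl at 240° is gauche with Cl at 180° (4.0). Total 11.1 kJ/mol.
B is staggered. Br at 0° is gauche with Cl at 60° (3.2); CH2Cl at 240° is gauche with OCH3 at 180° (4.0). Total 7.2 kJ/mol.
E(A) − E(B) = 11.1 − 7.2 = +3.9 kJ/mol.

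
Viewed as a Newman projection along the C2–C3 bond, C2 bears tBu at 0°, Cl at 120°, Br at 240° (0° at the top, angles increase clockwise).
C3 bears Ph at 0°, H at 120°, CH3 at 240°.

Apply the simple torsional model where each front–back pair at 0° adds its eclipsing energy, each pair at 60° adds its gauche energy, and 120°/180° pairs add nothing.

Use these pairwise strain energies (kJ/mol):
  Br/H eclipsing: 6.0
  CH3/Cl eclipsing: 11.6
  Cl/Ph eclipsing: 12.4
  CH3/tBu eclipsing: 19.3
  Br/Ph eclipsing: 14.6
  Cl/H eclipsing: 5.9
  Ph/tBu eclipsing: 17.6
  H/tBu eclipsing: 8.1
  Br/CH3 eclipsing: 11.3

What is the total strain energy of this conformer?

This conformer (eclipsed): tBu–Ph eclipsed, Cl–H eclipsed, Br–CH3 eclipsed; 17.6 + 5.9 + 11.3 = 34.8 kJ/mol.

34.8 kJ/mol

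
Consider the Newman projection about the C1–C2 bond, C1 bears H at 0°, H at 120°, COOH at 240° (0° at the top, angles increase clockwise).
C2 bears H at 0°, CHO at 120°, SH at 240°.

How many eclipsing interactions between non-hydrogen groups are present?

1

Non-H eclipsing pairs: COOH(240°)/SH(240°) — 1 interaction.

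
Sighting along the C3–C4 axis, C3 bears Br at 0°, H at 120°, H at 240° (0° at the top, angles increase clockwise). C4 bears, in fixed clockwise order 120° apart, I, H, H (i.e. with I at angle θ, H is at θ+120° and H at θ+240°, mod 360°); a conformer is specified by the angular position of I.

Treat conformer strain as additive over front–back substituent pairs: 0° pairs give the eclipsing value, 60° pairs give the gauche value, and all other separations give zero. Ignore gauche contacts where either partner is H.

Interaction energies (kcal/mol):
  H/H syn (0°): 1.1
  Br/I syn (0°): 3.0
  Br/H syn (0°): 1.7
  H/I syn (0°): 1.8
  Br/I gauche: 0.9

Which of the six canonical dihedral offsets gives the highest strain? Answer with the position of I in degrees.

0°

I at 0° (eclipsed): Br–I eclipsed, H–H eclipsed, H–H eclipsed; 3.0 + 1.1 + 1.1 = 5.2 kcal/mol.
I at 60° (staggered): Br–I gauche; 0.9 = 0.9 kcal/mol.
I at 120° (eclipsed): Br–H eclipsed, H–I eclipsed, H–H eclipsed; 1.7 + 1.8 + 1.1 = 4.6 kcal/mol.
I at 180° (staggered): no non-H gauche contacts → 0.0 kcal/mol.
I at 240° (eclipsed): Br–H eclipsed, H–H eclipsed, H–I eclipsed; 1.7 + 1.1 + 1.8 = 4.6 kcal/mol.
I at 300° (staggered): Br–I gauche; 0.9 = 0.9 kcal/mol.
The maximum (5.2 kcal/mol) occurs with I at 0°.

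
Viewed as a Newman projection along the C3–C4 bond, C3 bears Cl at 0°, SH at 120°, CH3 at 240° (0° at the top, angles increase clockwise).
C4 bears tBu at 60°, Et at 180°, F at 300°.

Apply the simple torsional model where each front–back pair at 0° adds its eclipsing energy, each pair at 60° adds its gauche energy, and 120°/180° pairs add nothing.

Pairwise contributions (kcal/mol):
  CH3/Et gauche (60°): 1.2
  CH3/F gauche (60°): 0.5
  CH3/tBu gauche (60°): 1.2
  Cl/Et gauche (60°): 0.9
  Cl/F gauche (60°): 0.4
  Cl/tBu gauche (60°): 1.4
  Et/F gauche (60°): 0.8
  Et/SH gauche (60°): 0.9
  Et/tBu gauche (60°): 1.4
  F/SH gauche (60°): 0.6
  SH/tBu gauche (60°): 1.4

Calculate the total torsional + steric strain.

This conformer (staggered): Cl(0°)/tBu(60°) gauche 1.4; Cl(0°)/F(300°) gauche 0.4; SH(120°)/tBu(60°) gauche 1.4; SH(120°)/Et(180°) gauche 0.9; CH3(240°)/Et(180°) gauche 1.2; CH3(240°)/F(300°) gauche 0.5 → 5.8 kcal/mol.

5.8 kcal/mol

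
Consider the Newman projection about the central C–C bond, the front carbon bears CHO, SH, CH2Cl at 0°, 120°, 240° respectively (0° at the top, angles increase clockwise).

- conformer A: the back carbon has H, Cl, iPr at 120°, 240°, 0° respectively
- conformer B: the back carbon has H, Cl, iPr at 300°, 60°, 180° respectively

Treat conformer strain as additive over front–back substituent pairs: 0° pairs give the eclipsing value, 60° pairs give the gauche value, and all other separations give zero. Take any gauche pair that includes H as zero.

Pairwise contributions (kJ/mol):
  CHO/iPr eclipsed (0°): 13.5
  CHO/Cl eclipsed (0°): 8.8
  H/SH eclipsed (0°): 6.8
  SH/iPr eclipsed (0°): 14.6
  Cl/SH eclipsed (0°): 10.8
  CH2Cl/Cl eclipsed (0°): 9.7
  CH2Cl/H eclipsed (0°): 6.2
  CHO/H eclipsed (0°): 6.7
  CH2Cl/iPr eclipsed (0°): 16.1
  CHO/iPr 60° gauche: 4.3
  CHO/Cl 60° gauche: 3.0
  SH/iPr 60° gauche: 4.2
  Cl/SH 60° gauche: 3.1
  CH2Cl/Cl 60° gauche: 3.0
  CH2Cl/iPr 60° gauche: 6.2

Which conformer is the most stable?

A (eclipsed): CHO(0°)/iPr(0°) eclipsed 13.5; SH(120°)/H(120°) eclipsed 6.8; CH2Cl(240°)/Cl(240°) eclipsed 9.7 → 30.0 kJ/mol.
B (staggered): CHO(0°)/Cl(60°) gauche 3.0; SH(120°)/Cl(60°) gauche 3.1; SH(120°)/iPr(180°) gauche 4.2; CH2Cl(240°)/iPr(180°) gauche 6.2 → 16.5 kJ/mol.
B has the lowest total (16.5 kJ/mol).

B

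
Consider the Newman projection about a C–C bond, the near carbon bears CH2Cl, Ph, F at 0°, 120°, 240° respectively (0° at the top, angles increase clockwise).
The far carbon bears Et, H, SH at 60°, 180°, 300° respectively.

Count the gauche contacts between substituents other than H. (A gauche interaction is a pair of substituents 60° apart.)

4

Non-H gauche pairs: CH2Cl(0°)/Et(60°); CH2Cl(0°)/SH(300°); Ph(120°)/Et(60°); F(240°)/SH(300°) — 4 interactions.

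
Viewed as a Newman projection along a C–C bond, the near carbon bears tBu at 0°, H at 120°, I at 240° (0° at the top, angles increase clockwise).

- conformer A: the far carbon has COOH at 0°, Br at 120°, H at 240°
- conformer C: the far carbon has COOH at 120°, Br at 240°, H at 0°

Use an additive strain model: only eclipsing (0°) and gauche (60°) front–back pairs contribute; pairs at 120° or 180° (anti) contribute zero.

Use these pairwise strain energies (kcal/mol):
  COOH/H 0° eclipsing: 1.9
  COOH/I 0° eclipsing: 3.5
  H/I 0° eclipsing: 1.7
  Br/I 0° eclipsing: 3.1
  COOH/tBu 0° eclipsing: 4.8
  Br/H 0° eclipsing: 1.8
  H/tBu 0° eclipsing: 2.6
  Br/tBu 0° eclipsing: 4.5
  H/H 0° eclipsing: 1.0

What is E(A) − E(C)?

A (eclipsed): tBu–COOH eclipsed, H–Br eclipsed, I–H eclipsed; 4.8 + 1.8 + 1.7 = 8.3 kcal/mol.
C (eclipsed): tBu–H eclipsed, H–COOH eclipsed, I–Br eclipsed; 2.6 + 1.9 + 3.1 = 7.6 kcal/mol.
E(A) − E(C) = 8.3 − 7.6 = +0.7 kcal/mol.

+0.7 kcal/mol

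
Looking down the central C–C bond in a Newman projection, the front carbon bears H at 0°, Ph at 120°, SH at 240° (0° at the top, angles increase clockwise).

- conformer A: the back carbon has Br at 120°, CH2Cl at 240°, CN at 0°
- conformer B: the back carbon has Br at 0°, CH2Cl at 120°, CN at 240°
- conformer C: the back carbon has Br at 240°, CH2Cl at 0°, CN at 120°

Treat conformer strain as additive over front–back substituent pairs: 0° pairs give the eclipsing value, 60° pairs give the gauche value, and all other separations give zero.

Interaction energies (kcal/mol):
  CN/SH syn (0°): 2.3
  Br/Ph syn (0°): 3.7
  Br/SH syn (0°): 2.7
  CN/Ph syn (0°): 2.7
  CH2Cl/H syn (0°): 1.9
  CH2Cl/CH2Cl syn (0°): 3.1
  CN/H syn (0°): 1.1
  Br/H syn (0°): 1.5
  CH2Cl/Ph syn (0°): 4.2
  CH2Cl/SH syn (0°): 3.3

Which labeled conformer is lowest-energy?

C

A (eclipsed): H–CN eclipsed, Ph–Br eclipsed, SH–CH2Cl eclipsed; 1.1 + 3.7 + 3.3 = 8.1 kcal/mol.
B (eclipsed): H–Br eclipsed, Ph–CH2Cl eclipsed, SH–CN eclipsed; 1.5 + 4.2 + 2.3 = 8.0 kcal/mol.
C (eclipsed): H–CH2Cl eclipsed, Ph–CN eclipsed, SH–Br eclipsed; 1.9 + 2.7 + 2.7 = 7.3 kcal/mol.
C has the lowest total (7.3 kcal/mol).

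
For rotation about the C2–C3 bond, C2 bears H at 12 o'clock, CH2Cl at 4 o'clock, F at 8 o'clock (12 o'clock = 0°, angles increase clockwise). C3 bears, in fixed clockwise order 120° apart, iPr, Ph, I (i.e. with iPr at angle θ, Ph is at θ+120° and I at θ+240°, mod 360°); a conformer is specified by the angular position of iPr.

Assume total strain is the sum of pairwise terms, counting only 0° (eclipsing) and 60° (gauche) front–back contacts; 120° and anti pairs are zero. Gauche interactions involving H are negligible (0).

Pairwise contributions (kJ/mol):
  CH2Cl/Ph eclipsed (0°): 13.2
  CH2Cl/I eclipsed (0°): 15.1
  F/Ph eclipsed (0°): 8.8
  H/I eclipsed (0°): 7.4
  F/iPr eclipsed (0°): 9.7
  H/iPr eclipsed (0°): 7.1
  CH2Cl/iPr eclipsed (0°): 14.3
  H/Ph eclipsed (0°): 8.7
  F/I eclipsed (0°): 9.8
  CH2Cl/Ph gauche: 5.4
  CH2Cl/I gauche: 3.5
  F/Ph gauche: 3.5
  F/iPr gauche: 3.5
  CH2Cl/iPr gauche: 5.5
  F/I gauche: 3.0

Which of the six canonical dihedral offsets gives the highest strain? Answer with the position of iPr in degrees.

iPr at 0° (eclipsed): H(0°)/iPr(0°) eclipsed 7.1; CH2Cl(120°)/Ph(120°) eclipsed 13.2; F(240°)/I(240°) eclipsed 9.8 → 30.1 kJ/mol.
iPr at 60° (staggered): CH2Cl(120°)/iPr(60°) gauche 5.5; CH2Cl(120°)/Ph(180°) gauche 5.4; F(240°)/Ph(180°) gauche 3.5; F(240°)/I(300°) gauche 3.0 → 17.4 kJ/mol.
iPr at 120° (eclipsed): H(0°)/I(0°) eclipsed 7.4; CH2Cl(120°)/iPr(120°) eclipsed 14.3; F(240°)/Ph(240°) eclipsed 8.8 → 30.5 kJ/mol.
iPr at 180° (staggered): CH2Cl(120°)/iPr(180°) gauche 5.5; CH2Cl(120°)/I(60°) gauche 3.5; F(240°)/iPr(180°) gauche 3.5; F(240°)/Ph(300°) gauche 3.5 → 16.0 kJ/mol.
iPr at 240° (eclipsed): H(0°)/Ph(0°) eclipsed 8.7; CH2Cl(120°)/I(120°) eclipsed 15.1; F(240°)/iPr(240°) eclipsed 9.7 → 33.5 kJ/mol.
iPr at 300° (staggered): CH2Cl(120°)/Ph(60°) gauche 5.4; CH2Cl(120°)/I(180°) gauche 3.5; F(240°)/iPr(300°) gauche 3.5; F(240°)/I(180°) gauche 3.0 → 15.4 kJ/mol.
The maximum (33.5 kJ/mol) occurs with iPr at 240°.

240°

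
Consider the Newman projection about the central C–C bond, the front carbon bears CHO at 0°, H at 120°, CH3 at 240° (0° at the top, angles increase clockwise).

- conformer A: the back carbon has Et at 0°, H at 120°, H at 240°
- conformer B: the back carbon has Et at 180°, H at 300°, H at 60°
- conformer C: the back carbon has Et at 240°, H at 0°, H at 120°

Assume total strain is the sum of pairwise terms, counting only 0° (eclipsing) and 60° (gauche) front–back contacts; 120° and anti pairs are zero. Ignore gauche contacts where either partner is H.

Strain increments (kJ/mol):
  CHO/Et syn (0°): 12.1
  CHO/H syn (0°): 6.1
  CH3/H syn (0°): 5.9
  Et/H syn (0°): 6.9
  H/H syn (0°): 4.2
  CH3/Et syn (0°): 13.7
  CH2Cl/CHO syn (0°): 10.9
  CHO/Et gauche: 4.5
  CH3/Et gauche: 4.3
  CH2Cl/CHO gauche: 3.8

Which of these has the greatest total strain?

C

A (eclipsed): CHO–Et eclipsed, H–H eclipsed, CH3–H eclipsed; 12.1 + 4.2 + 5.9 = 22.2 kJ/mol.
B (staggered): CH3–Et gauche; 4.3 = 4.3 kJ/mol.
C (eclipsed): CHO–H eclipsed, H–H eclipsed, CH3–Et eclipsed; 6.1 + 4.2 + 13.7 = 24.0 kJ/mol.
C has the highest total (24.0 kJ/mol).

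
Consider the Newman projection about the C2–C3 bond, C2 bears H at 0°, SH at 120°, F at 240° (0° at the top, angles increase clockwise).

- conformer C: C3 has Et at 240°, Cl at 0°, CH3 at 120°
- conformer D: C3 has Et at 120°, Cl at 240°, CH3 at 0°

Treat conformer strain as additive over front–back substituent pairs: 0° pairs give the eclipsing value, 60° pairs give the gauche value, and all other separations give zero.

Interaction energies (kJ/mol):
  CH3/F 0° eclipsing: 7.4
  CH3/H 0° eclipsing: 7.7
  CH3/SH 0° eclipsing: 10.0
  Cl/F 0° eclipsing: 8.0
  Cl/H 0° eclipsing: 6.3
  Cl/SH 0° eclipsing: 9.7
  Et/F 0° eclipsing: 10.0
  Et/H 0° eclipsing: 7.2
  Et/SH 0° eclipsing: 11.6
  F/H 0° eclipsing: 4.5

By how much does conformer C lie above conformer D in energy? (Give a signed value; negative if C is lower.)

C (eclipsed): H(0°)/Cl(0°) eclipsed 6.3; SH(120°)/CH3(120°) eclipsed 10.0; F(240°)/Et(240°) eclipsed 10.0 → 26.3 kJ/mol.
D (eclipsed): H(0°)/CH3(0°) eclipsed 7.7; SH(120°)/Et(120°) eclipsed 11.6; F(240°)/Cl(240°) eclipsed 8.0 → 27.3 kJ/mol.
E(C) − E(D) = 26.3 − 27.3 = -1.0 kJ/mol.

-1.0 kJ/mol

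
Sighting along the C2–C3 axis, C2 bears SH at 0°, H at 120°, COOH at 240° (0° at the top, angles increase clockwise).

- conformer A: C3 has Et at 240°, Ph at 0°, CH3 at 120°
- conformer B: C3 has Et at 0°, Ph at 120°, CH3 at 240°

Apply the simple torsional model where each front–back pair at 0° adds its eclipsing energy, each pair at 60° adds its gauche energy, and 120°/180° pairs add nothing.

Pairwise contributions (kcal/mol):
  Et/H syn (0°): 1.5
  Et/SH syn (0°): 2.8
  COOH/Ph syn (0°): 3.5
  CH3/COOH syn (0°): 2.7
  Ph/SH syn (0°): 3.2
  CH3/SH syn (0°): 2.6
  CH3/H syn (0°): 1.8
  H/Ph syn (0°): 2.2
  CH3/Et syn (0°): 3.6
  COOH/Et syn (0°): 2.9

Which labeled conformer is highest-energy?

A

A (eclipsed): SH–Ph eclipsed, H–CH3 eclipsed, COOH–Et eclipsed; 3.2 + 1.8 + 2.9 = 7.9 kcal/mol.
B (eclipsed): SH–Et eclipsed, H–Ph eclipsed, COOH–CH3 eclipsed; 2.8 + 2.2 + 2.7 = 7.7 kcal/mol.
A has the highest total (7.9 kcal/mol).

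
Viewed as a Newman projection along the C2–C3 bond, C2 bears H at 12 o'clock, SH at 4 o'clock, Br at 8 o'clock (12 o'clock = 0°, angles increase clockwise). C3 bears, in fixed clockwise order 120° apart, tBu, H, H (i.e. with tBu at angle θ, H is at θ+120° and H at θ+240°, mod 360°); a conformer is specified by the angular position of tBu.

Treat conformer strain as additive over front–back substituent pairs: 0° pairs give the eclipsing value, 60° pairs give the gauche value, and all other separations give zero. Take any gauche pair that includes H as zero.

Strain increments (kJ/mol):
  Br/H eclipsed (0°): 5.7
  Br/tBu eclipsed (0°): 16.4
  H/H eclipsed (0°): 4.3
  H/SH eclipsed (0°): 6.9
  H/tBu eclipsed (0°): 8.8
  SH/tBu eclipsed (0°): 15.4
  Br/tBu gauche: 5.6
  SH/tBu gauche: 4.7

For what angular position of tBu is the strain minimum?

tBu at 0° (eclipsed): H(0°)/tBu(0°) eclipsed 8.8; SH(120°)/H(120°) eclipsed 6.9; Br(240°)/H(240°) eclipsed 5.7 → 21.4 kJ/mol.
tBu at 60° (staggered): SH(120°)/tBu(60°) gauche 4.7 → 4.7 kJ/mol.
tBu at 120° (eclipsed): H(0°)/H(0°) eclipsed 4.3; SH(120°)/tBu(120°) eclipsed 15.4; Br(240°)/H(240°) eclipsed 5.7 → 25.4 kJ/mol.
tBu at 180° (staggered): SH(120°)/tBu(180°) gauche 4.7; Br(240°)/tBu(180°) gauche 5.6 → 10.3 kJ/mol.
tBu at 240° (eclipsed): H(0°)/H(0°) eclipsed 4.3; SH(120°)/H(120°) eclipsed 6.9; Br(240°)/tBu(240°) eclipsed 16.4 → 27.6 kJ/mol.
tBu at 300° (staggered): Br(240°)/tBu(300°) gauche 5.6 → 5.6 kJ/mol.
The minimum (4.7 kJ/mol) occurs with tBu at 60°.

60°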